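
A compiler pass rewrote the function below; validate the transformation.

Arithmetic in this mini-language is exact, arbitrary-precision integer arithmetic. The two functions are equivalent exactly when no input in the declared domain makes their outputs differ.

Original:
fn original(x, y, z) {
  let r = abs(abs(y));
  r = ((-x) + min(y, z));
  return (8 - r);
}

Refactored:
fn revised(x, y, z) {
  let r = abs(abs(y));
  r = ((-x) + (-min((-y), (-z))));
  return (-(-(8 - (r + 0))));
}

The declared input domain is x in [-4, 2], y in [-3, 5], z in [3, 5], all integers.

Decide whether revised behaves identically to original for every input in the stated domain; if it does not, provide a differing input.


The rewrite breaks on x=-4, y=-3, z=3, where the results are 7 and 1.
original: r=3, then r=1, then returns 7
revised: r=3, then r=7, then returns 1
verdict: not equivalent; witness: x=-4, y=-3, z=3


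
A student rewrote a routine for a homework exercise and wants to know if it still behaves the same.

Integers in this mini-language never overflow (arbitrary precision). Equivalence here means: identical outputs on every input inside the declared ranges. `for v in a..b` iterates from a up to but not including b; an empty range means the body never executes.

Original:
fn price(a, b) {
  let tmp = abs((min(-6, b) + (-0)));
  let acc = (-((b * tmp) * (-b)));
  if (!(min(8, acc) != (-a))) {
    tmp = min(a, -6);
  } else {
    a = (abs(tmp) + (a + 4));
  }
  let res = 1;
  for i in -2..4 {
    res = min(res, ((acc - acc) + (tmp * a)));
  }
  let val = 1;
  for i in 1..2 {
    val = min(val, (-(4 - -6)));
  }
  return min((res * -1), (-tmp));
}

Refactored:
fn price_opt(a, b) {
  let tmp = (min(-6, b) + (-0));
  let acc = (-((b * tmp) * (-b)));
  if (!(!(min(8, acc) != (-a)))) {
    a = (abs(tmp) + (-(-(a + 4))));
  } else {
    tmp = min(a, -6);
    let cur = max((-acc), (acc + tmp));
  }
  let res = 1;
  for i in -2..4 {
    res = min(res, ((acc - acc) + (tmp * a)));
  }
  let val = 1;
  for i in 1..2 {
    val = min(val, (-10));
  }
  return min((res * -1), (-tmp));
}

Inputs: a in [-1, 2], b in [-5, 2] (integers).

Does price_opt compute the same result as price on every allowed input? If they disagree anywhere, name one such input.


The rewrite breaks on a=-1, b=-5, where the results are -6 and 6.
price: tmp=6, then acc=150, then (!(min(8, acc) != (-a))) is false, then a=9, then res=1, then (i=-2), then res=1, then (i=-1), then res=1, then (i=0), then res=1, then (i=1), then res=1, then (i=2), then res=1, then (i=3), then res=1, then val=1, then (i=1), then val=-10, then returns -6
price_opt: tmp=-6, then acc=-150, then (!(!(min(8, acc) != (-a)))) is true, then a=9, then res=1, then (i=-2), then res=-54, then (i=-1), then res=-54, then (i=0), then res=-54, then (i=1), then res=-54, then (i=2), then res=-54, then (i=3), then res=-54, then val=1, then (i=1), then val=-10, then returns 6
verdict: not equivalent; witness: a=-1, b=-5


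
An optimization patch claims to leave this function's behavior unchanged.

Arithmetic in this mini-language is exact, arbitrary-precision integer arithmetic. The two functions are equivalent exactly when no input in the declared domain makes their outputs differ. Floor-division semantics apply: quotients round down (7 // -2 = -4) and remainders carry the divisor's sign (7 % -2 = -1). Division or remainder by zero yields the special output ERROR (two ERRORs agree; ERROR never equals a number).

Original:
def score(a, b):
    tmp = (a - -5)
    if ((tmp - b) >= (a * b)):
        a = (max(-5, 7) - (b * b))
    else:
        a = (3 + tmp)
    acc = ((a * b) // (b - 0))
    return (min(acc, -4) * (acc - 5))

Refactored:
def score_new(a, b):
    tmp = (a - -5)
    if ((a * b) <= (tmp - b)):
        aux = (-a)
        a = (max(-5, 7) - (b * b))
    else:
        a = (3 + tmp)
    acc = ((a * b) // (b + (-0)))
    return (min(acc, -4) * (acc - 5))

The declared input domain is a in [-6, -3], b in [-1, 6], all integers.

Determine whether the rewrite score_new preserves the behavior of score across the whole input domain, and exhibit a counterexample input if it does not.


Behavior is preserved: although arithmetic usage differs; and statement counts differ; and local variable names differ; and comparison usage differs, the outputs never diverge.
Tracing a=-6, b=3: score: tmp becomes -1; next ((tmp - b) >= (a * b)) evaluates to true; next a becomes -2; next acc becomes -2; next final value 28 | score_new: tmp becomes -1; next ((a * b) <= (tmp - b)) evaluates to true; next aux becomes 6; next a becomes -2; next acc becomes -2; next final value 28 — matching result 28.
Checked all 32 inputs in the declared domain: the outputs agree on every one.
verdict: equivalent


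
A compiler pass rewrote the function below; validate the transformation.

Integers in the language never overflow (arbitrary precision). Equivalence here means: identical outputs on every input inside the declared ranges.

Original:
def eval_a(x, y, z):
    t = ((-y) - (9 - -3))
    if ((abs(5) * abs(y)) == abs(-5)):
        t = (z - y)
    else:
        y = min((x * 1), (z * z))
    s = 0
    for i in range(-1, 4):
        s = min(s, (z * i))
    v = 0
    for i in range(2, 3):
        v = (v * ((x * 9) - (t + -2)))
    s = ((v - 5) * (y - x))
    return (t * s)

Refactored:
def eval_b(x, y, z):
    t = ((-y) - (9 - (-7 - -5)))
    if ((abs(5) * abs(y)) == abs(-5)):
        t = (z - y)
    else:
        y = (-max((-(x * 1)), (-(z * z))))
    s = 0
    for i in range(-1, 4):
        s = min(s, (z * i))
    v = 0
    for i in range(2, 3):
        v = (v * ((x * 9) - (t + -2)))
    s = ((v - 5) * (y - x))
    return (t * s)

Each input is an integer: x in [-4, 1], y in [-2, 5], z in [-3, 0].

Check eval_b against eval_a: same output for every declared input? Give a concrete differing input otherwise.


Evaluate both at x=1, y=-2, z=0.
eval_a: t=-10, then ((abs(5) * abs(y)) == abs(-5)) is false, then y=0, then s=0, then (i=-1), then s=0, then (i=0), then s=0, then (i=1), then s=0, then (i=2), then s=0, then (i=3), then s=0, then v=0, then (i=2), then v=0, then s=5, then returns -50
eval_b: t=-9, then ((abs(5) * abs(y)) == abs(-5)) is false, then y=0, then s=0, then (i=-1), then s=0, then (i=0), then s=0, then (i=1), then s=0, then (i=2), then s=0, then (i=3), then s=0, then v=0, then (i=2), then v=0, then s=5, then returns -45
-50 against -45: the behavior changed.
verdict: not equivalent; witness: x=1, y=-2, z=0


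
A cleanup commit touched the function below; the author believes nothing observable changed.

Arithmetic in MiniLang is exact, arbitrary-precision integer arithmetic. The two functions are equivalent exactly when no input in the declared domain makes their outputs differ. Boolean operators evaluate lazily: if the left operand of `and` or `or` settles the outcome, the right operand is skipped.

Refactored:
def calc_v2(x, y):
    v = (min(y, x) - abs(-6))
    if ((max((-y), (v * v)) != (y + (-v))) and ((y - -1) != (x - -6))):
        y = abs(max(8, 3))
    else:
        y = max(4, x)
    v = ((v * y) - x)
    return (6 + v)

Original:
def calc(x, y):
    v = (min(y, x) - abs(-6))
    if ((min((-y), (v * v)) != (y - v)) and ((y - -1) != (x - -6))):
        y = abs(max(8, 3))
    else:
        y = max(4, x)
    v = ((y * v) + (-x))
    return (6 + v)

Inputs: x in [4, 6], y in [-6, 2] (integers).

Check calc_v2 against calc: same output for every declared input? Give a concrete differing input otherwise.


There is a counterexample at x=4, y=-6: -46 on one side, -94 on the other.
calc: v = -12; ((min((-y), (v * v)) != (y - v)) and ((y - -1) != (x - -6))) -> false; y = 4; v = -52; return -46
calc_v2: v = -12; ((max((-y), (v * v)) != (y + (-v))) and ((y - -1) != (x - -6))) -> true; y = 8; v = -100; return -94
verdict: not equivalent; witness: x=4, y=-6


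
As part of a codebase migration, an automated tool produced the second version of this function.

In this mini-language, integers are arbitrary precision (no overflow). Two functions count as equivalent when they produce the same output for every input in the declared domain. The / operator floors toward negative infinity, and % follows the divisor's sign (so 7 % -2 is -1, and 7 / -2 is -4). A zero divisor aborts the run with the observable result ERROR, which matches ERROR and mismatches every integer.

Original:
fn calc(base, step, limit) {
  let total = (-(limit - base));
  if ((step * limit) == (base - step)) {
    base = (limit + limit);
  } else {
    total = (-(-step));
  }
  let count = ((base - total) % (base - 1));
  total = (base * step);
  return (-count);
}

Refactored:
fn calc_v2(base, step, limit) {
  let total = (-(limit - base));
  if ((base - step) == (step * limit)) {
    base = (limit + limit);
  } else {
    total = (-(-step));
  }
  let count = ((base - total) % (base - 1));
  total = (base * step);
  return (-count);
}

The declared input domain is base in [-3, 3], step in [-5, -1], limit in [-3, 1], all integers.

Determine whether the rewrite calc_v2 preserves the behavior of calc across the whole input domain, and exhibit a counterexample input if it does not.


Equivalent — the differences include same computation, different form, yet no declared input distinguishes the two.
One worked example (base=1, step=-5, limit=-3) — calc: total=4, then ((step * limit) == (base - step)) is false, then total=-5, then a zero divisor aborts: ERROR; calc_v2: total=4, then ((base - step) == (step * limit)) is false, then total=-5, then a zero divisor aborts: ERROR; agreement on ERROR.
Checked all 175 inputs in the declared domain: the outputs agree on every one.
verdict: equivalent


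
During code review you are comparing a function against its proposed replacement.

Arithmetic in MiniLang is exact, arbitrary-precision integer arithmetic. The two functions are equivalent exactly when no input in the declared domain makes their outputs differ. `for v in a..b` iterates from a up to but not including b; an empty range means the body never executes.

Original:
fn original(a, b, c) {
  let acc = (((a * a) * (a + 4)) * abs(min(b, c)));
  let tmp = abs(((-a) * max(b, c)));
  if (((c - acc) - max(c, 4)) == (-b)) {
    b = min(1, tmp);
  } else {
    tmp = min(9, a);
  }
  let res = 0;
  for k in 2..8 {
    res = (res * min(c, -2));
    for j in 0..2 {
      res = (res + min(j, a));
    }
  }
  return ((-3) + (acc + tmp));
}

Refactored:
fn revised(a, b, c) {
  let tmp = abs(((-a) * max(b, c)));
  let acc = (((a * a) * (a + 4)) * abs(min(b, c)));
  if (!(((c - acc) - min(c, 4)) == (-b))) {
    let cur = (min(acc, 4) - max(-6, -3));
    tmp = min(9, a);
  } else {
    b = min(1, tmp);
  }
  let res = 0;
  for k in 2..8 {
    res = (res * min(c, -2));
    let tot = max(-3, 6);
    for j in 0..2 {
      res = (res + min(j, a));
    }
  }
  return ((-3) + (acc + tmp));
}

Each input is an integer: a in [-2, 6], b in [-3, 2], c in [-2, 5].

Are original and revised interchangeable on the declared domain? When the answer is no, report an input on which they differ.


There is a counterexample at a=-2, b=0, c=0: -5 on one side, -3 on the other.
original: acc := 0 | tmp := 0 | (((c - acc) - max(c, 4)) == (-b)): false | tmp := -2 | res := 0 | iter k=2: | res := 0 | iter j=0: | res := -2 | iter j=1: | res := -4 | iter k=3: | res := 8 | iter j=0: | res := 6 | iter j=1: | res := 4 | iter k=4: | res := -8 | iter j=0: | res := -10 | iter j=1: | res := -12 | iter k=5: | res := 24 | iter j=0: | res := 22 | iter j=1: | res := 20 | iter k=6: | res := -40 | iter j=0: | res := -42 | iter j=1: | res := -44 | iter k=7: | res := 88 | iter j=0: | res := 86 | iter j=1: | res := 84 | result -5
revised: tmp := 0 | acc := 0 | (!(((c - acc) - min(c, 4)) == (-b))): false | b := 0 | res := 0 | iter k=2: | res := 0 | tot := 6 | iter j=0: | res := -2 | iter j=1: | res := -4 | iter k=3: | res := 8 | tot := 6 | iter j=0: | res := 6 | iter j=1: | res := 4 | iter k=4: | res := -8 | tot := 6 | iter j=0: | res := -10 | iter j=1: | res := -12 | iter k=5: | res := 24 | tot := 6 | iter j=0: | res := 22 | iter j=1: | res := 20 | iter k=6: | res := -40 | tot := 6 | iter j=0: | res := -42 | iter j=1: | res := -44 | iter k=7: | res := 88 | tot := 6 | iter j=0: | res := 86 | iter j=1: | res := 84 | result -3
verdict: not equivalent; witness: a=-2, b=0, c=0


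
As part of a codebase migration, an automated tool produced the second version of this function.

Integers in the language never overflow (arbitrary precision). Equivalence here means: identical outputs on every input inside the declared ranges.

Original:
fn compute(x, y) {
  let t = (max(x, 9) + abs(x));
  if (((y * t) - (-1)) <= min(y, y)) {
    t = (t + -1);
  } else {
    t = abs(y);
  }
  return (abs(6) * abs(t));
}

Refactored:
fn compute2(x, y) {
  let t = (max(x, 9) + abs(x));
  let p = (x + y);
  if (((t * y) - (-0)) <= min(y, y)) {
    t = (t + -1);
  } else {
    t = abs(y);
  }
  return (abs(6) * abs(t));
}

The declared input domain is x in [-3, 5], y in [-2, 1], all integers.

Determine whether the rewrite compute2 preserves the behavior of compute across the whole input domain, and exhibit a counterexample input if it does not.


There is a counterexample at x=-3, y=0: 0 on one side, 66 on the other.
compute: t := 12 | (((y * t) - (-1)) <= min(y, y)): false | t := 0 | result 0
compute2: t := 12 | p := -3 | (((t * y) - (-0)) <= min(y, y)): true | t := 11 | result 66
verdict: not equivalent; witness: x=-3, y=0


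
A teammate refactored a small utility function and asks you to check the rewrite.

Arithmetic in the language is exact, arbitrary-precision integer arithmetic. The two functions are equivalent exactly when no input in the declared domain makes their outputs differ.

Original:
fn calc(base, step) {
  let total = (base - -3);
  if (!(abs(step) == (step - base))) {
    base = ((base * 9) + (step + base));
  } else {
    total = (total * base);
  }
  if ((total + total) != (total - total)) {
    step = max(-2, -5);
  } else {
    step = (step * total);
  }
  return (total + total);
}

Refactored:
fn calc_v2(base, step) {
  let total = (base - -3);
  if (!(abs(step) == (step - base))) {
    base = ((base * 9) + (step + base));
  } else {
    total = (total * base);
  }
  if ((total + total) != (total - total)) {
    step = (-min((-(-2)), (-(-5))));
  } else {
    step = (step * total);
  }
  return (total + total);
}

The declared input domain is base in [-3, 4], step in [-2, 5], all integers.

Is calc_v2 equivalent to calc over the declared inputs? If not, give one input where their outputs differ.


Side by side, the visible changes include: min/max/abs usage differs.
Tracing base=3, step=-1: calc: total := 6 | (!(abs(step) == (step - base))): true | base := 29 | ((total + total) != (total - total)): true | step := -2 | result 12 | calc_v2: total := 6 | (!(abs(step) == (step - base))): true | base := 29 | ((total + total) != (total - total)): true | step := -2 | result 12 — matching result 12.
An exhaustive pass over the 64 declared inputs shows identical outputs.
verdict: equivalent


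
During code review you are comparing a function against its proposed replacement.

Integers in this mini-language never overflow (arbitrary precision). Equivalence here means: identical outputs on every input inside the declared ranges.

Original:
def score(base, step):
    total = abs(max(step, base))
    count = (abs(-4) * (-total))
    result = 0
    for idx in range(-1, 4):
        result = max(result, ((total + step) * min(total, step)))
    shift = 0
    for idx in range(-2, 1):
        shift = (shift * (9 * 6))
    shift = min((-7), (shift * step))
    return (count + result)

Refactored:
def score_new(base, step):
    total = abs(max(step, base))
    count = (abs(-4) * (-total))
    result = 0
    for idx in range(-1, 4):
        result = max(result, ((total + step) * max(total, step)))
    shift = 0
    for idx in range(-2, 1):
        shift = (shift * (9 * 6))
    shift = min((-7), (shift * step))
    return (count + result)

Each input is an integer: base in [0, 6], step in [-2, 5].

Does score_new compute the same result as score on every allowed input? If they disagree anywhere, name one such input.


Evaluate both at base=0, step=-2.
score: total := 0 | count := 0 | result := 0 | iter idx=-1: | result := 4 | iter idx=0: | result := 4 | iter idx=1: | result := 4 | iter idx=2: | result := 4 | iter idx=3: | result := 4 | shift := 0 | iter idx=-2: | shift := 0 | iter idx=-1: | shift := 0 | iter idx=0: | shift := 0 | shift := -7 | result 4
score_new: total := 0 | count := 0 | result := 0 | iter idx=-1: | result := 0 | iter idx=0: | result := 0 | iter idx=1: | result := 0 | iter idx=2: | result := 0 | iter idx=3: | result := 0 | shift := 0 | iter idx=-2: | shift := 0 | iter idx=-1: | shift := 0 | iter idx=0: | shift := 0 | shift := -7 | result 0
4 != 0, so the rewrite changes behavior.
verdict: not equivalent; witness: base=0, step=-2


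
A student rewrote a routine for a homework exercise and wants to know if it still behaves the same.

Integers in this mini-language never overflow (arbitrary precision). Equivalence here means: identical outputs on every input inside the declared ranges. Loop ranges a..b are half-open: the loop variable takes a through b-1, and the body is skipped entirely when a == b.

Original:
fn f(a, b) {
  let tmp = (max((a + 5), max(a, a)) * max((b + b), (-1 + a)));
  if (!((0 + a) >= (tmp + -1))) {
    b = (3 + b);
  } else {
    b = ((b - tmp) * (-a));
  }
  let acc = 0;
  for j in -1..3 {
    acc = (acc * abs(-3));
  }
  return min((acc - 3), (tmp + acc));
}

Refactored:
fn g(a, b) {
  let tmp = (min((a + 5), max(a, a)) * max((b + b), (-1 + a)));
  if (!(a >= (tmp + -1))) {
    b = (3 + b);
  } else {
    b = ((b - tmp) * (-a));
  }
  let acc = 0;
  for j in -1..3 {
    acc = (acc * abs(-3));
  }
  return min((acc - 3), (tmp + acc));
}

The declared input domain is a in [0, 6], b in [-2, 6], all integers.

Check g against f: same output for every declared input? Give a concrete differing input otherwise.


The rewrite breaks on a=0, b=-2, where the results are -5 and -3.
f: tmp=-5, then (!((0 + a) >= (tmp + -1))) is false, then b=0, then acc=0, then (j=-1), then acc=0, then (j=0), then acc=0, then (j=1), then acc=0, then (j=2), then acc=0, then returns -5
g: tmp=0, then (!(a >= (tmp + -1))) is false, then b=0, then acc=0, then (j=-1), then acc=0, then (j=0), then acc=0, then (j=1), then acc=0, then (j=2), then acc=0, then returns -3
verdict: not equivalent; witness: a=0, b=-2


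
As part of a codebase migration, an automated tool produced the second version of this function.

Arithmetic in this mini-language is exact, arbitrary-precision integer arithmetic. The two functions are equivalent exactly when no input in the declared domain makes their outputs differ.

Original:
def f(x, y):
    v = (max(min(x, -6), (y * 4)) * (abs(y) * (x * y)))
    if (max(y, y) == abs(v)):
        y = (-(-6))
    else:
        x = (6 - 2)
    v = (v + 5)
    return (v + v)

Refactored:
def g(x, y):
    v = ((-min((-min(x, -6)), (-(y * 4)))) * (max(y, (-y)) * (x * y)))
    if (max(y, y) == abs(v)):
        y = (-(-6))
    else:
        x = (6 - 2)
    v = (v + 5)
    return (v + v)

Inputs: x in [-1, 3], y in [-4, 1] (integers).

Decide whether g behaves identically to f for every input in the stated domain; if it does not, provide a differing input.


Reading the diff, among the changes: min/max/abs usage differs.
Tracing x=1, y=-4: f: v = 96; (max(y, y) == abs(v)) -> false; x = 4; v = 101; return 202 | g: v = 96; (max(y, y) == abs(v)) -> false; x = 4; v = 101; return 202 — matching result 202.
Every one of the 30 inputs gives matching results.
verdict: equivalent


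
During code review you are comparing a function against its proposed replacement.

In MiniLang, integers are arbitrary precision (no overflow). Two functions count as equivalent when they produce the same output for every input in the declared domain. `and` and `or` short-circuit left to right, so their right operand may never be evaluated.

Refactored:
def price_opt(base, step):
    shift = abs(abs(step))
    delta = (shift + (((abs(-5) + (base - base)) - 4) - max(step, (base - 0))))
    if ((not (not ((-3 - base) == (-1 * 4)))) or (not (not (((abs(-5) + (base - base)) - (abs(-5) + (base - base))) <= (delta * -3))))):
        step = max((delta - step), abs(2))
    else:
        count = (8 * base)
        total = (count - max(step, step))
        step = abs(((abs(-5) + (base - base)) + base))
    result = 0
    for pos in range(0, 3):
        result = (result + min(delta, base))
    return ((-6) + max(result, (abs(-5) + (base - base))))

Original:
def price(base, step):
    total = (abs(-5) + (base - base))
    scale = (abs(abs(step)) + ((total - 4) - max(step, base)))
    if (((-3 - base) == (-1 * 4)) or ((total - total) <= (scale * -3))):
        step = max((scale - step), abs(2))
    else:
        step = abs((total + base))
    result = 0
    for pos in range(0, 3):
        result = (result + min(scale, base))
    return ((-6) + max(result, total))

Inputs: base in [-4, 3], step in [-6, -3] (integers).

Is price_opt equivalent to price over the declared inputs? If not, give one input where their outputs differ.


Behavior is preserved: although arithmetic usage differs, statement counts differ, min/max/abs usage differs, constant usage differs, boolean connective usage differs, local variable names differ, the outputs never diverge.
Tracing base=0, step=-3: price: total := 5 | scale := 4 | (((-3 - base) == (-1 * 4)) or ((total - total) <= (scale * -3))): false | step := 5 | result := 0 | iter pos=0: | result := 0 | iter pos=1: | result := 0 | iter pos=2: | result := 0 | result -1 | price_opt: shift := 3 | delta := 4 | ((not (not ((-3 - base) == (-1 * 4)))) or (not (not (((abs(-5) + (base - base)) - (abs(-5) + (base - base))) <= (delta * -3))))): false | count := 0 | total := 3 | step := 5 | result := 0 | iter pos=0: | result := 0 | iter pos=1: | result := 0 | iter pos=2: | result := 0 | result -1 — matching result -1.
Checked all 32 inputs in the declared domain: the outputs agree on every one.
verdict: equivalent


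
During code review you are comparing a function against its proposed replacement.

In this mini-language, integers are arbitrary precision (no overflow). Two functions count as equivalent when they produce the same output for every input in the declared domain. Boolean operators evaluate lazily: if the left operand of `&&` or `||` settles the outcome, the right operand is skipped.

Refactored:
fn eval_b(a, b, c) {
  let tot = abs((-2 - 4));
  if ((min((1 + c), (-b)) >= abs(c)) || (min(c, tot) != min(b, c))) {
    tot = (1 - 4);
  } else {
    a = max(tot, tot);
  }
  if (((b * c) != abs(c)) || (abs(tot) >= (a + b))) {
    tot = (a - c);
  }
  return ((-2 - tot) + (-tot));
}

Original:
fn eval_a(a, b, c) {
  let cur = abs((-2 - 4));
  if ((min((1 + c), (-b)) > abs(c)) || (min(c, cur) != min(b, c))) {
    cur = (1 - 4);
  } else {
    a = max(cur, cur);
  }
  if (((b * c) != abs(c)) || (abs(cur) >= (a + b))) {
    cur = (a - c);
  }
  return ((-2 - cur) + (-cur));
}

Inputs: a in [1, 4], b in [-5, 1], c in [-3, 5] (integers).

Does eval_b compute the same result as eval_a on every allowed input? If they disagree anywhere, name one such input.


These are not equivalent — on a=1, b=0, c=0 the outputs split (-14 vs -4).
eval_a: cur = 6; ((min((1 + c), (-b)) > abs(c)) || (min(c, cur) != min(b, c))) -> false; a = 6; (((b * c) != abs(c)) || (abs(cur) >= (a + b))) -> true; cur = 6; return -14
eval_b: tot = 6; ((min((1 + c), (-b)) >= abs(c)) || (min(c, tot) != min(b, c))) -> true; tot = -3; (((b * c) != abs(c)) || (abs(tot) >= (a + b))) -> true; tot = 1; return -4
verdict: not equivalent; witness: a=1, b=0, c=0


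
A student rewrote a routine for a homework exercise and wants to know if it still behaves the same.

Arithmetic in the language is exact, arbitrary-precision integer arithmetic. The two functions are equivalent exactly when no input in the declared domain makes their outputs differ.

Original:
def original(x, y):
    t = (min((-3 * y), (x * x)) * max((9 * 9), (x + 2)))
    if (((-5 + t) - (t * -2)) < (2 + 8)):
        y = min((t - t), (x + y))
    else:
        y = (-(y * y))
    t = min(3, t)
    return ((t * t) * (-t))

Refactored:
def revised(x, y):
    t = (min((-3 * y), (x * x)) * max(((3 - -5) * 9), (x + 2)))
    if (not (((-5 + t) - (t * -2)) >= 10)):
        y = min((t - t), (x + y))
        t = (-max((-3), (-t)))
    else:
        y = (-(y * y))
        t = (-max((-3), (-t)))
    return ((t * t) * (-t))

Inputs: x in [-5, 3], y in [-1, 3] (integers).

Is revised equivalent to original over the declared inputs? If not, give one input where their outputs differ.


At x=-5, y=1: original gives 14348907, revised gives 10077696.
verdict: not equivalent; witness: x=-5, y=1


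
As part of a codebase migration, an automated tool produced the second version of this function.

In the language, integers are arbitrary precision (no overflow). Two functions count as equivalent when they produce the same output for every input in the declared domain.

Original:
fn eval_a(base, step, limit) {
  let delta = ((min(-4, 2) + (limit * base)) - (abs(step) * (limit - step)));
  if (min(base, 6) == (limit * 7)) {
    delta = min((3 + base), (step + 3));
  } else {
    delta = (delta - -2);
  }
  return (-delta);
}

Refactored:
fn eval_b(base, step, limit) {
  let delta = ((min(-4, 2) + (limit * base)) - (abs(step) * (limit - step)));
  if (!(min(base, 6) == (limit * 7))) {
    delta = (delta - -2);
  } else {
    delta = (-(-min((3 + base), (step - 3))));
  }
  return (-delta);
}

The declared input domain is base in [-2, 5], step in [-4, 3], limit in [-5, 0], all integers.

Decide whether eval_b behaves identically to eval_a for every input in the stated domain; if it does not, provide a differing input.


Input base=0, step=-4, limit=0: 1 from eval_a versus 7 from eval_b.
verdict: not equivalent; witness: base=0, step=-4, limit=0


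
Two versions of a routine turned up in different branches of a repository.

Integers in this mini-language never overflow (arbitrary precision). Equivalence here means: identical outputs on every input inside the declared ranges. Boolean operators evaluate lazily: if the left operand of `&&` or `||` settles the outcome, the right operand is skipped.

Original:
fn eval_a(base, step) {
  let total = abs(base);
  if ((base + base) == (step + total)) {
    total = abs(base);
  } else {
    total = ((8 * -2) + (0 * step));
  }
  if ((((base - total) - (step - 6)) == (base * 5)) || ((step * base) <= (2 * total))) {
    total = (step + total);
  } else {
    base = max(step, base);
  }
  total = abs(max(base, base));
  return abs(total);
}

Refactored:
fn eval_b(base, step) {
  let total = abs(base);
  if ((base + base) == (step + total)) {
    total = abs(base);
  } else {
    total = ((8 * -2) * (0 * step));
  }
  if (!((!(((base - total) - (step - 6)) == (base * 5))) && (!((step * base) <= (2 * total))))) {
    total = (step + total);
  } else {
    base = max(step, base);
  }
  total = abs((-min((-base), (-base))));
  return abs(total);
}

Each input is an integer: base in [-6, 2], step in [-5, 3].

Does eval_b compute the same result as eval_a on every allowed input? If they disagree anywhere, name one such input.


Consider the input base=-6, step=0.
eval_a: total becomes 6; next ((base + base) == (step + total)) evaluates to false; next total becomes -16; next ((((base - total) - (step - 6)) == (base * 5)) || ((step * base) <= (2 * total))) evaluates to false; next base becomes 0; next total becomes 0; next final value 0
eval_b: total becomes 6; next ((base + base) == (step + total)) evaluates to false; next total becomes 0; next (!((!(((base - total) - (step - 6)) == (base * 5))) && (!((step * base) <= (2 * total))))) evaluates to true; next total becomes 0; next total becomes 6; next final value 6
0 != 6, so the rewrite changes behavior.
verdict: not equivalent; witness: base=-6, step=0


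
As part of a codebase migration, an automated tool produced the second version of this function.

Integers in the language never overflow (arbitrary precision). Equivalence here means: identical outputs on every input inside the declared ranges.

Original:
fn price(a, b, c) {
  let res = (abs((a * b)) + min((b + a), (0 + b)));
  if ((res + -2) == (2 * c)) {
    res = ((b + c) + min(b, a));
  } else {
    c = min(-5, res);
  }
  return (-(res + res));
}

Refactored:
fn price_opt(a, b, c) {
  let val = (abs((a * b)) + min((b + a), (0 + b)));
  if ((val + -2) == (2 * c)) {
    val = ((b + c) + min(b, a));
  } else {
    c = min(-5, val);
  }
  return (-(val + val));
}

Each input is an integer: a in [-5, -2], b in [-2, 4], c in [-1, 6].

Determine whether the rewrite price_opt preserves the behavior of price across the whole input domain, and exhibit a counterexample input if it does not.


Equivalent — the differences include local variable names differ, yet no declared input distinguishes the two.
Spot check at a=-5, b=3, c=6 — price: res = 13; ((res + -2) == (2 * c)) -> false; c = -5; return -26. price_opt: val = 13; ((val + -2) == (2 * c)) -> false; c = -5; return -26. Both give -26.
Sweeping the whole domain (224 inputs) finds no disagreement.
verdict: equivalent


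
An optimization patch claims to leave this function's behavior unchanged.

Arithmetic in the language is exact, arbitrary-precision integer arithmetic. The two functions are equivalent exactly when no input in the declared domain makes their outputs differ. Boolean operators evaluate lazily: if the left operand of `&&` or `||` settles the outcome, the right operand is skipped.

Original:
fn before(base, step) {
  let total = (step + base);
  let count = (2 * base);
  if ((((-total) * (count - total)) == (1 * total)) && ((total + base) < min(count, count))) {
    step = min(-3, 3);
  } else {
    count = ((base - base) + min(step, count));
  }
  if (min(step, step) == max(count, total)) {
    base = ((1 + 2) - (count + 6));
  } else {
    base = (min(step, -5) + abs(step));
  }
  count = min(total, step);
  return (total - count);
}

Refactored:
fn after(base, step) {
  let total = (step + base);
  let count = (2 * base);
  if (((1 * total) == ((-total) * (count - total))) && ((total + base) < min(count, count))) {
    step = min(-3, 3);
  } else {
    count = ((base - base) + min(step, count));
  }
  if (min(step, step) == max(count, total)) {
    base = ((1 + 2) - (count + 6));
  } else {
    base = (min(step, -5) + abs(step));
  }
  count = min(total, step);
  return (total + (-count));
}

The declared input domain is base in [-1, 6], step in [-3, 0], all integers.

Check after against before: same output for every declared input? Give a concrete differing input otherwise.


Side by side, the visible changes include: arithmetic usage differs.
One worked example (base=-1, step=-3) — before: total=-4, then count=-2, then ((((-total) * (count - total)) == (1 * total)) && ((total + base) < min(count, count))) is false, then count=-3, then (min(step, step) == max(count, total)) is true, then base=0, then count=-4, then returns 0; after: total=-4, then count=-2, then (((1 * total) == ((-total) * (count - total))) && ((total + base) < min(count, count))) is false, then count=-3, then (min(step, step) == max(count, total)) is true, then base=0, then count=-4, then returns 0; agreement on 0.
Sweeping the whole domain (32 inputs) finds no disagreement.
verdict: equivalent


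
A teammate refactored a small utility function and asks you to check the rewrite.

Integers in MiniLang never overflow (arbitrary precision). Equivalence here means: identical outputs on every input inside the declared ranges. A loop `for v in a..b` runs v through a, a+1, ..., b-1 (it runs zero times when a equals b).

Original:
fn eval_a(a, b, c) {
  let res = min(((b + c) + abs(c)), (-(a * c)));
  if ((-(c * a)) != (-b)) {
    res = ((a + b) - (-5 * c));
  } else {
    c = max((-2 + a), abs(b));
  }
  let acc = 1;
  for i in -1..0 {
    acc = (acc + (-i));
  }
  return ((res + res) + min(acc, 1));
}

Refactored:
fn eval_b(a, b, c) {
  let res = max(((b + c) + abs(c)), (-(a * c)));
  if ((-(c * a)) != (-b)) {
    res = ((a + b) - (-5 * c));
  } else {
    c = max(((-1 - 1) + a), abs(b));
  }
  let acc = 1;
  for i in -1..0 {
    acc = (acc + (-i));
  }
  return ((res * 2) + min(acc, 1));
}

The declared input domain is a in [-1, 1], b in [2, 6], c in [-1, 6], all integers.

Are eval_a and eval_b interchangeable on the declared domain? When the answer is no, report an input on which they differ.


Try a=1, b=2, c=2.
eval_a: res = -2; ((-(c * a)) != (-b)) -> false; c = 2; acc = 1; [i=-1]; acc = 2; return -3
eval_b: res = 6; ((-(c * a)) != (-b)) -> false; c = 2; acc = 1; [i=-1]; acc = 2; return 13
-3 and 13 differ, so these are not the same function on this domain.
verdict: not equivalent; witness: a=1, b=2, c=2


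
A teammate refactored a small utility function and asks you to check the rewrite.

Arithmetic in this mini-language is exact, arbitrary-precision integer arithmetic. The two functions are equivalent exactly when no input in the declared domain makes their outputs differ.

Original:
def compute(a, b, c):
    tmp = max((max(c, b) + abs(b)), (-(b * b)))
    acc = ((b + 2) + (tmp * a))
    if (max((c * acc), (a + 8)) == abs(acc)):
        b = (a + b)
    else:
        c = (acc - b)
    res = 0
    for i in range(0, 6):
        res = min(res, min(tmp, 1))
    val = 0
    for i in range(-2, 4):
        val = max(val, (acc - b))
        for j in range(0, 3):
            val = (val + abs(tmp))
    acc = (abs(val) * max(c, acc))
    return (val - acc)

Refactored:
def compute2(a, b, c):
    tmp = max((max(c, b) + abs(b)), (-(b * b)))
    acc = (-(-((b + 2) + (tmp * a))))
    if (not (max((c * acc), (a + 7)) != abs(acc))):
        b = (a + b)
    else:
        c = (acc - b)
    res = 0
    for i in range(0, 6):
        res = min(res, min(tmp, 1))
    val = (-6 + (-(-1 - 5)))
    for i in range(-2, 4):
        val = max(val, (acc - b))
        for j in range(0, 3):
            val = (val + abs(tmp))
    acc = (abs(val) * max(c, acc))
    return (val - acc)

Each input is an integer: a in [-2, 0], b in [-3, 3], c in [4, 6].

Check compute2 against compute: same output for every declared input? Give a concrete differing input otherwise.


Try a=-2, b=0, c=4.
compute: tmp becomes 4; next acc becomes -6; next (max((c * acc), (a + 8)) == abs(acc)) evaluates to true; next b becomes -2; next res becomes 0; next at i=0:; next res becomes 0; next at i=1:; next res becomes 0; next at i=2:; next res becomes 0; next at i=3:; next res becomes 0; next at i=4:; next res becomes 0; next at i=5:; next res becomes 0; next val becomes 0; next at i=-2:; next val becomes 0; next at j=0:; next val becomes 4; next at j=1:; next val becomes 8; next at j=2:; next val becomes 12; next at i=-1:; next val becomes 12; next at j=0:; next val becomes 16; next at j=1:; next val becomes 20; next at j=2:; next val becomes 24; next at i=0:; next val becomes 24; next at j=0:; next val becomes 28; next at j=1:; next val becomes 32; next at j=2:; next val becomes 36; next at i=1:; next val becomes 36; next at j=0:; next val becomes 40; next at j=1:; next val becomes 44; next at j=2:; next val becomes 48; next at i=2:; next val becomes 48; next at j=0:; next val becomes 52; next at j=1:; next val becomes 56; next at j=2:; next val becomes 60; next at i=3:; next val becomes 60; next at j=0:; next val becomes 64; next at j=1:; next val becomes 68; next at j=2:; next val becomes 72; next acc becomes 288; next final value -216
compute2: tmp becomes 4; next acc becomes -6; next (not (max((c * acc), (a + 7)) != abs(acc))) evaluates to false; next c becomes -6; next res becomes 0; next at i=0:; next res becomes 0; next at i=1:; next res becomes 0; next at i=2:; next res becomes 0; next at i=3:; next res becomes 0; next at i=4:; next res becomes 0; next at i=5:; next res becomes 0; next val becomes 0; next at i=-2:; next val becomes 0; next at j=0:; next val becomes 4; next at j=1:; next val becomes 8; next at j=2:; next val becomes 12; next at i=-1:; next val becomes 12; next at j=0:; next val becomes 16; next at j=1:; next val becomes 20; next at j=2:; next val becomes 24; next at i=0:; next val becomes 24; next at j=0:; next val becomes 28; next at j=1:; next val becomes 32; next at j=2:; next val becomes 36; next at i=1:; next val becomes 36; next at j=0:; next val becomes 40; next at j=1:; next val becomes 44; next at j=2:; next val becomes 48; next at i=2:; next val becomes 48; next at j=0:; next val becomes 52; next at j=1:; next val becomes 56; next at j=2:; next val becomes 60; next at i=3:; next val becomes 60; next at j=0:; next val becomes 64; next at j=1:; next val becomes 68; next at j=2:; next val becomes 72; next acc becomes -432; next final value 504
-216 vs 504 — the two versions disagree here.
verdict: not equivalent; witness: a=-2, b=0, c=4


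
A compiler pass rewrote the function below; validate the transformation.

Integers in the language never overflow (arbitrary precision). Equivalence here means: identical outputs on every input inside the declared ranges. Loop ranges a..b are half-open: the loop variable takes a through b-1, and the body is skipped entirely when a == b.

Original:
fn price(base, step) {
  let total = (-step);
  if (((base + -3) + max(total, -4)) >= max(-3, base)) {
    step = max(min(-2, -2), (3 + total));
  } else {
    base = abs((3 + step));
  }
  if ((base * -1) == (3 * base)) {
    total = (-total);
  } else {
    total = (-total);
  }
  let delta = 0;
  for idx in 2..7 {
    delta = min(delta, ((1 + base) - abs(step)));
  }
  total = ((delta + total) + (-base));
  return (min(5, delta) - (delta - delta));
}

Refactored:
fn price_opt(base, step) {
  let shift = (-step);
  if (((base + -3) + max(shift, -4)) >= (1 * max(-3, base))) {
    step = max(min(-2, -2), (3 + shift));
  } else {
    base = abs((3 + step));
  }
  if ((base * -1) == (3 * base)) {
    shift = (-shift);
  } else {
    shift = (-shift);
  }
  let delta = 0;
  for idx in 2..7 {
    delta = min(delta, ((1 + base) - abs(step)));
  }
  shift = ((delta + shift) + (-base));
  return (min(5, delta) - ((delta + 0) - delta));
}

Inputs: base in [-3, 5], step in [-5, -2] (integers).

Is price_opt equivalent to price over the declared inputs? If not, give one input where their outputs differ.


The two versions differ — the changes include arithmetic usage differs, plus constant usage differs, plus local variable names differ.
One worked example (base=-1, step=-5) — price: total = 5; (((base + -3) + max(total, -4)) >= max(-3, base)) -> true; step = 8; ((base * -1) == (3 * base)) -> false; total = -5; delta = 0; [idx=2]; delta = -8; [idx=3]; delta = -8; [idx=4]; delta = -8; [idx=5]; delta = -8; [idx=6]; delta = -8; total = -12; return -8; price_opt: shift = 5; (((base + -3) + max(shift, -4)) >= (1 * max(-3, base))) -> true; step = 8; ((base * -1) == (3 * base)) -> false; shift = -5; delta = 0; [idx=2]; delta = -8; [idx=3]; delta = -8; [idx=4]; delta = -8; [idx=5]; delta = -8; [idx=6]; delta = -8; shift = -12; return -8; agreement on -8.
Sweeping the whole domain (36 inputs) finds no disagreement.
verdict: equivalent


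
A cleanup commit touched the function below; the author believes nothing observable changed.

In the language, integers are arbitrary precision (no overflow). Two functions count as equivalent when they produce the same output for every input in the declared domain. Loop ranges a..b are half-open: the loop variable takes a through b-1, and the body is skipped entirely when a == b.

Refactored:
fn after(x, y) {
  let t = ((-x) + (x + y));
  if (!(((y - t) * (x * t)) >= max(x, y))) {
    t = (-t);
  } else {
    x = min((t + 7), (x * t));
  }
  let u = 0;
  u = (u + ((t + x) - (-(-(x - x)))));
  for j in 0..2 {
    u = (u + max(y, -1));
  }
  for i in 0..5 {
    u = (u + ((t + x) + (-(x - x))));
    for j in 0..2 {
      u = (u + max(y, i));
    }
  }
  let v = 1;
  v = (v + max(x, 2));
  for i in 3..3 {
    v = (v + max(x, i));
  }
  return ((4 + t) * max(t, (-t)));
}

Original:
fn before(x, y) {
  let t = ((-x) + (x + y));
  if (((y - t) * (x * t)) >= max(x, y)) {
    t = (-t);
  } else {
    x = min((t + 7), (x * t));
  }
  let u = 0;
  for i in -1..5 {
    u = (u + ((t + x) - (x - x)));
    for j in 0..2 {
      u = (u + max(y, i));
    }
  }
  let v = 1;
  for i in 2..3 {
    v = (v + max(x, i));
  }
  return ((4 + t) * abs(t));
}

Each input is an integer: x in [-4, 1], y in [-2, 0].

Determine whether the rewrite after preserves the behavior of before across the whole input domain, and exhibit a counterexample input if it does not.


x=-4, y=-2 yields 12 from before but 4 from after.
verdict: not equivalent; witness: x=-4, y=-2
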